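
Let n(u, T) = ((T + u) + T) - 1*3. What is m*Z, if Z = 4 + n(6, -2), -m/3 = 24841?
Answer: -223569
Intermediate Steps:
m = -74523 (m = -3*24841 = -74523)
n(u, T) = -3 + u + 2*T (n(u, T) = (u + 2*T) - 3 = -3 + u + 2*T)
Z = 3 (Z = 4 + (-3 + 6 + 2*(-2)) = 4 + (-3 + 6 - 4) = 4 - 1 = 3)
m*Z = -74523*3 = -223569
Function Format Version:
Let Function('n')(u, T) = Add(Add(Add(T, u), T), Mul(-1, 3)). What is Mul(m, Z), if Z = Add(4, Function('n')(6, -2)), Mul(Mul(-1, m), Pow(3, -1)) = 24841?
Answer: -223569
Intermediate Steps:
m = -74523 (m = Mul(-3, 24841) = -74523)
Function('n')(u, T) = Add(-3, u, Mul(2, T)) (Function('n')(u, T) = Add(Add(u, Mul(2, T)), -3) = Add(-3, u, Mul(2, T)))
Z = 3 (Z = Add(4, Add(-3, 6, Mul(2, -2))) = Add(4, Add(-3, 6, -4)) = Add(4, -1) = 3)
Mul(m, Z) = Mul(-74523, 3) = -223569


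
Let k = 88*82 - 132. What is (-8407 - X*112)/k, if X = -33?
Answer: -673/1012 ≈ -0.66502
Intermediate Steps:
k = 7084 (k = 7216 - 132 = 7084)
(-8407 - X*112)/k = (-8407 - (-33)*112)/7084 = (-8407 - 1*(-3696))*(1/7084) = (-8407 + 3696)*(1/7084) = -4711*1/7084 = -673/1012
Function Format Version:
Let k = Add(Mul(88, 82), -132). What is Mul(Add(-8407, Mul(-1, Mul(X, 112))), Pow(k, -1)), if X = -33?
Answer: Rational(-673, 1012) ≈ -0.66502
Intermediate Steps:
k = 7084 (k = Add(7216, -132) = 7084)
Mul(Add(-8407, Mul(-1, Mul(X, 112))), Pow(k, -1)) = Mul(Add(-8407, Mul(-1, Mul(-33, 112))), Pow(7084, -1)) = Mul(Add(-8407, Mul(-1, -3696)), Rational(1, 7084)) = Mul(Add(-8407, 3696), Rational(1, 7084)) = Mul(-4711, Rational(1, 7084)) = Rational(-673, 1012)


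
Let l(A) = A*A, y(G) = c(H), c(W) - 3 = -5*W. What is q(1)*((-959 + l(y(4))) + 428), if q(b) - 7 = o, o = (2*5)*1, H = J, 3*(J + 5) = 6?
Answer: -3519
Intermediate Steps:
J = -3 (J = -5 + (⅓)*6 = -5 + 2 = -3)
H = -3
c(W) = 3 - 5*W
y(G) = 18 (y(G) = 3 - 5*(-3) = 3 + 15 = 18)
o = 10 (o = 10*1 = 10)
l(A) = A²
q(b) = 17 (q(b) = 7 + 10 = 17)
q(1)*((-959 + l(y(4))) + 428) = 17*((-959 + 18²) + 428) = 17*((-959 + 324) + 428) = 17*(-635 + 428) = 17*(-207) = -3519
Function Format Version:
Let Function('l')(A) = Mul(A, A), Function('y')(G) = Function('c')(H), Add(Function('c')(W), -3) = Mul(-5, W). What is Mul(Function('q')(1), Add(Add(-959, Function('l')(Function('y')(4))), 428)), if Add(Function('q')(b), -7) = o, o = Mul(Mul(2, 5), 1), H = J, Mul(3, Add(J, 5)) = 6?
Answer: -3519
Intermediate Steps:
J = -3 (J = Add(-5, Mul(Rational(1, 3), 6)) = Add(-5, 2) = -3)
H = -3
Function('c')(W) = Add(3, Mul(-5, W))
Function('y')(G) = 18 (Function('y')(G) = Add(3, Mul(-5, -3)) = Add(3, 15) = 18)
o = 10 (o = Mul(10, 1) = 10)
Function('l')(A) = Pow(A, 2)
Function('q')(b) = 17 (Function('q')(b) = Add(7, 10) = 17)
Mul(Function('q')(1), Add(Add(-959, Function('l')(Function('y')(4))), 428)) = Mul(17, Add(Add(-959, Pow(18, 2)), 428)) = Mul(17, Add(Add(-959, 324), 428)) = Mul(17, Add(-635, 428)) = Mul(17, -207) = -3519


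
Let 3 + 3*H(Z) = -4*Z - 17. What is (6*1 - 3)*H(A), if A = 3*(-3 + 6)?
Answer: -56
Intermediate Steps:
A = 9 (A = 3*3 = 9)
H(Z) = -20/3 - 4*Z/3 (H(Z) = -1 + (-4*Z - 17)/3 = -1 + (-17 - 4*Z)/3 = -1 + (-17/3 - 4*Z/3) = -20/3 - 4*Z/3)
(6*1 - 3)*H(A) = (6*1 - 3)*(-20/3 - 4/3*9) = (6 - 3)*(-20/3 - 12) = 3*(-56/3) = -56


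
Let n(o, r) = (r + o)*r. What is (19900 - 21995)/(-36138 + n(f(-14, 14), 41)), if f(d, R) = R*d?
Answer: 2095/42493 ≈ 0.049302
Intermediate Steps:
n(o, r) = r*(o + r) (n(o, r) = (o + r)*r = r*(o + r))
(19900 - 21995)/(-36138 + n(f(-14, 14), 41)) = (19900 - 21995)/(-36138 + 41*(14*(-14) + 41)) = -2095/(-36138 + 41*(-196 + 41)) = -2095/(-36138 + 41*(-155)) = -2095/(-36138 - 6355) = -2095/(-42493) = -2095*(-1/42493) = 2095/42493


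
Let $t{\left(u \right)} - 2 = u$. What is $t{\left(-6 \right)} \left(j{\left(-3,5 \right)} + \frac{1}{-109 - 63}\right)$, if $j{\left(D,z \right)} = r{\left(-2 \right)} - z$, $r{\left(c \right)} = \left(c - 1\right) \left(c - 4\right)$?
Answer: $- \frac{2235}{43} \approx -51.977$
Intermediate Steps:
$r{\left(c \right)} = \left(-1 + c\right) \left(-4 + c\right)$
$j{\left(D,z \right)} = 18 - z$ ($j{\left(D,z \right)} = \left(4 + \left(-2\right)^{2} - -10\right) - z = \left(4 + 4 + 10\right) - z = 18 - z$)
$t{\left(u \right)} = 2 + u$
$t{\left(-6 \right)} \left(j{\left(-3,5 \right)} + \frac{1}{-109 - 63}\right) = \left(2 - 6\right) \left(\left(18 - 5\right) + \frac{1}{-109 - 63}\right) = - 4 \left(\left(18 - 5\right) + \frac{1}{-109 - 63}\right) = - 4 \left(13 + \frac{1}{-172}\right) = - 4 \left(13 - \frac{1}{172}\right) = \left(-4\right) \frac{2235}{172} = - \frac{2235}{43}$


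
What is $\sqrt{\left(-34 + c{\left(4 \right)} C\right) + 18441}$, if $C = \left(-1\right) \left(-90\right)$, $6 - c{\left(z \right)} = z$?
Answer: $\sqrt{18587} \approx 136.33$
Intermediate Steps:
$c{\left(z \right)} = 6 - z$
$C = 90$
$\sqrt{\left(-34 + c{\left(4 \right)} C\right) + 18441} = \sqrt{\left(-34 + \left(6 - 4\right) 90\right) + 18441} = \sqrt{\left(-34 + 2 \cdot 90\right) + 18441} = \sqrt{\left(-34 + 180\right) + 18441} = \sqrt{146 + 18441} = \sqrt{18587}$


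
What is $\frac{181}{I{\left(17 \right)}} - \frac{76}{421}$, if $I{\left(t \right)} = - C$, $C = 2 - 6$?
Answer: $\frac{75897}{1684} \approx 45.069$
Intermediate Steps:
$C = -4$
$I{\left(t \right)} = 4$ ($I{\left(t \right)} = \left(-1\right) \left(-4\right) = 4$)
$\frac{181}{I{\left(17 \right)}} - \frac{76}{421} = \frac{181}{4} - \frac{76}{421} = \frac{75897}{1684}$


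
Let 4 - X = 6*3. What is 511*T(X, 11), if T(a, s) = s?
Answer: 5621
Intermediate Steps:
X = -14 (X = 4 - 6*3 = 4 - 1*18 = 4 - 18 = -14)
511*T(X, 11) = 511*11 = 5621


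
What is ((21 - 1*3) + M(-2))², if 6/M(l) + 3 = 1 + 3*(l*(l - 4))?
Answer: 95481/289 ≈ 330.38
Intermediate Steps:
M(l) = 6/(-2 + 3*l*(-4 + l)) (M(l) = 6/(-3 + (1 + 3*(l*(l - 4)))) = 6/(-3 + (1 + 3*(l*(-4 + l)))) = 6/(-3 + (1 + 3*l*(-4 + l))) = 6/(-2 + 3*l*(-4 + l)))
((21 - 1*3) + M(-2))² = ((21 - 1*3) + 6/(-2 - 12*(-2) + 3*(-2)²))² = ((21 - 3) + 6/(-2 + 24 + 3*4))² = (18 + 6/(-2 + 24 + 12))² = (18 + 6/34)² = (18 + 6*(1/34))² = (18 + 3/17)² = (309/17)² = 95481/289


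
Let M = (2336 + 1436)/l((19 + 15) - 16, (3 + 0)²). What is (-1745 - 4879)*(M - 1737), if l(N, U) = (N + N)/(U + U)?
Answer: -986976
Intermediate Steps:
l(N, U) = N/U (l(N, U) = (2*N)/((2*U)) = (2*N)*(1/(2*U)) = N/U)
M = 1886 (M = (2336 + 1436)/((((19 + 15) - 16)/((3 + 0)²))) = 3772/(((34 - 16)/(3²))) = 3772/((18/9)) = 3772/((18*(⅑))) = 3772/2 = 3772*(½) = 1886)
(-1745 - 4879)*(M - 1737) = (-1745 - 4879)*(1886 - 1737) = -6624*149 = -986976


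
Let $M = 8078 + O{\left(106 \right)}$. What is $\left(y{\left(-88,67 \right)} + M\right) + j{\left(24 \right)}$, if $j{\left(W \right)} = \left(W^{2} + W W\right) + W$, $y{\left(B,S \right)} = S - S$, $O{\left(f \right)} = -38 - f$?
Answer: $9110$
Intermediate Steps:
$y{\left(B,S \right)} = 0$
$j{\left(W \right)} = W + 2 W^{2}$ ($j{\left(W \right)} = \left(W^{2} + W^{2}\right) + W = 2 W^{2} + W = W + 2 W^{2}$)
$M = 7934$ ($M = 8078 - 144 = 7934$)
$\left(y{\left(-88,67 \right)} + M\right) + j{\left(24 \right)} = \left(0 + 7934\right) + 24 \left(1 + 2 \cdot 24\right) = 7934 + 24 \left(1 + 48\right) = 7934 + 24 \cdot 49 = 7934 + 1176 = 9110$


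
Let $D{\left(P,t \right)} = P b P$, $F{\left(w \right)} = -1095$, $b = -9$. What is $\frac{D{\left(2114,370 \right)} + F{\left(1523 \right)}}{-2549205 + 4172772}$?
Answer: $- \frac{13407353}{541189} \approx -24.774$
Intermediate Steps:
$D{\left(P,t \right)} = - 9 P^{2}$ ($D{\left(P,t \right)} = P \left(-9\right) P = - 9 P P = - 9 P^{2}$)
$\frac{D{\left(2114,370 \right)} + F{\left(1523 \right)}}{-2549205 + 4172772} = \frac{- 9 \cdot 2114^{2} - 1095}{-2549205 + 4172772} = \frac{\left(-9\right) 4468996 - 1095}{1623567} = \left(-40220964 - 1095\right) \frac{1}{1623567} = \left(-40222059\right) \frac{1}{1623567} = - \frac{13407353}{541189}$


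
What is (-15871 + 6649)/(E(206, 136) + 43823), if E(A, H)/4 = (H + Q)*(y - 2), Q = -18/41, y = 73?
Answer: -378102/3375215 ≈ -0.11202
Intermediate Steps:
Q = -18/41 (Q = -18*1/41 = -18/41 ≈ -0.43902)
E(A, H) = -5112/41 + 284*H (E(A, H) = 4*((H - 18/41)*(73 - 2)) = 4*((-18/41 + H)*71) = 4*(-1278/41 + 71*H) = -5112/41 + 284*H)
(-15871 + 6649)/(E(206, 136) + 43823) = (-15871 + 6649)/((-5112/41 + 284*136) + 43823) = -9222/((-5112/41 + 38624) + 43823) = -9222/(1578472/41 + 43823) = -9222/3375215/41 = -9222*41/3375215 = -378102/3375215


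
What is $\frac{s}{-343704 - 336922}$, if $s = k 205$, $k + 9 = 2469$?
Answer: $- \frac{252150}{340313} \approx -0.74094$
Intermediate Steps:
$k = 2460$ ($k = -9 + 2469 = 2460$)
$s = 504300$ ($s = 2460 \cdot 205 = 504300$)
$\frac{s}{-343704 - 336922} = \frac{504300}{-343704 - 336922} = \frac{504300}{-680626} = 504300 \left(- \frac{1}{680626}\right) = - \frac{252150}{340313}$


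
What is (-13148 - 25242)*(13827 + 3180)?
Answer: -652898730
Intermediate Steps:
(-13148 - 25242)*(13827 + 3180) = -38390*17007 = -652898730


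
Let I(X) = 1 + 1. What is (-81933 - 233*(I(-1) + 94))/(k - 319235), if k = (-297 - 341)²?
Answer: -104301/87809 ≈ -1.1878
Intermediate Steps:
k = 407044 (k = (-638)² = 407044)
I(X) = 2
(-81933 - 233*(I(-1) + 94))/(k - 319235) = (-81933 - 233*(2 + 94))/(407044 - 319235) = (-81933 - 233*96)/87809 = (-81933 - 22368)*(1/87809) = -104301*1/87809 = -104301/87809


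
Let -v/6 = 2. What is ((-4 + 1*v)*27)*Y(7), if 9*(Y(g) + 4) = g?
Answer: 1392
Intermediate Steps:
v = -12 (v = -6*2 = -12)
Y(g) = -4 + g/9
((-4 + 1*v)*27)*Y(7) = ((-4 + 1*(-12))*27)*(-4 + (1/9)*7) = ((-4 - 12)*27)*(-4 + 7/9) = -16*27*(-29/9) = -432*(-29/9) = 1392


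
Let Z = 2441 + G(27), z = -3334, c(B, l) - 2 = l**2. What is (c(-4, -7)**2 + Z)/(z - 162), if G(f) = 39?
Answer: -5081/3496 ≈ -1.4534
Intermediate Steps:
c(B, l) = 2 + l**2
Z = 2480 (Z = 2441 + 39 = 2480)
(c(-4, -7)**2 + Z)/(z - 162) = ((2 + (-7)**2)**2 + 2480)/(-3334 - 162) = ((2 + 49)**2 + 2480)/(-3496) = (51**2 + 2480)*(-1/3496) = (2601 + 2480)*(-1/3496) = 5081*(-1/3496) = -5081/3496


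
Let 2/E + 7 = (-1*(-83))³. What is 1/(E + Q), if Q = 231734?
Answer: 285890/66250433261 ≈ 4.3153e-6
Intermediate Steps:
E = 1/285890 (E = 2/(-7 + (-1*(-83))³) = 2/(-7 + 83³) = 2/(-7 + 571787) = 2/571780 = 2*(1/571780) = 1/285890 ≈ 3.4978e-6)
1/(E + Q) = 1/(1/285890 + 231734) = 1/(66250433261/285890) = 285890/66250433261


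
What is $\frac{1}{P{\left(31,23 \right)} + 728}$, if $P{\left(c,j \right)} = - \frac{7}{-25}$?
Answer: $\frac{25}{18207} \approx 0.0013731$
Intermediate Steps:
$P{\left(c,j \right)} = \frac{7}{25}$ ($P{\left(c,j \right)} = \left(-7\right) \left(- \frac{1}{25}\right) = \frac{7}{25}$)
$\frac{1}{P{\left(31,23 \right)} + 728} = \frac{1}{\frac{7}{25} + 728} = \frac{1}{\frac{18207}{25}} = \frac{25}{18207}$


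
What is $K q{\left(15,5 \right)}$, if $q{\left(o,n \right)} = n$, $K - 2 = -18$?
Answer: $-80$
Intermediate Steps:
$K = -16$ ($K = 2 - 18 = -16$)
$K q{\left(15,5 \right)} = \left(-16\right) 5 = -80$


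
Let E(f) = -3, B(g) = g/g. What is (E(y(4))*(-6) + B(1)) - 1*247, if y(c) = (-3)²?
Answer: -228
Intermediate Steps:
y(c) = 9
B(g) = 1
(E(y(4))*(-6) + B(1)) - 1*247 = (-3*(-6) + 1) - 1*247 = (18 + 1) - 247 = 19 - 247 = -228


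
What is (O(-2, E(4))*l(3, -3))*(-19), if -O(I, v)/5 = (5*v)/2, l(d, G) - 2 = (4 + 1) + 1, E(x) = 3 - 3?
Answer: 0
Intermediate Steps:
E(x) = 0
l(d, G) = 8 (l(d, G) = 2 + ((4 + 1) + 1) = 2 + (5 + 1) = 2 + 6 = 8)
O(I, v) = -25*v/2 (O(I, v) = -5*5*v/2 = -25*v/2)
(O(-2, E(4))*l(3, -3))*(-19) = (-25/2*0*8)*(-19) = (0*8)*(-19) = 0*(-19) = 0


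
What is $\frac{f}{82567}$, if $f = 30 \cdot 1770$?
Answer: $\frac{53100}{82567} \approx 0.64311$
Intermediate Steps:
$f = 53100$
$\frac{f}{82567} = \frac{53100}{82567}$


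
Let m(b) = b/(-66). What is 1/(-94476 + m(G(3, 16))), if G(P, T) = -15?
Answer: -22/2078467 ≈ -1.0585e-5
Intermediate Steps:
m(b) = -b/66 (m(b) = b*(-1/66) = -b/66)
1/(-94476 + m(G(3, 16))) = 1/(-94476 - 1/66*(-15)) = 1/(-94476 + 5/22) = 1/(-2078467/22) = -22/2078467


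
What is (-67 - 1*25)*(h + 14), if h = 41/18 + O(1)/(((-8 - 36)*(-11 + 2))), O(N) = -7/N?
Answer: -148097/99 ≈ -1495.9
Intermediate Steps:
h = 895/396 (h = 41/18 + (-7/1)/(((-8 - 36)*(-11 + 2))) = 41*(1/18) + (-7*1)/((-44*(-9))) = 41/18 - 7/396 = 895/396 ≈ 2.2601)
(-67 - 1*25)*(h + 14) = (-67 - 1*25)*(895/396 + 14) = (-67 - 25)*(6439/396) = -92*6439/396 = -148097/99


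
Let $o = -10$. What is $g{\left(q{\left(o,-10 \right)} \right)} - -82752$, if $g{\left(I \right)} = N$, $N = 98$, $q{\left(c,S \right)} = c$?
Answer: $82850$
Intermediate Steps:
$g{\left(I \right)} = 98$
$g{\left(q{\left(o,-10 \right)} \right)} - -82752 = 98 - -82752 = 98 + 82752 = 82850$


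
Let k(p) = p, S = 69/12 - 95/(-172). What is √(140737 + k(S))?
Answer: √260234366/43 ≈ 375.16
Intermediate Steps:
S = 271/43 (S = 69*(1/12) - 95*(-1/172) = 23/4 + 95/172 = 271/43 ≈ 6.3023)
√(140737 + k(S)) = √(140737 + 271/43) = √(6051962/43) = √260234366/43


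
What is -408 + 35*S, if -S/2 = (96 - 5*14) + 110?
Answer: -9928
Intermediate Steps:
S = -272 (S = -2*((96 - 5*14) + 110) = -2*((96 - 1*70) + 110) = -2*((96 - 70) + 110) = -2*(26 + 110) = -2*136 = -272)
-408 + 35*S = -408 + 35*(-272) = -408 - 9520 = -9928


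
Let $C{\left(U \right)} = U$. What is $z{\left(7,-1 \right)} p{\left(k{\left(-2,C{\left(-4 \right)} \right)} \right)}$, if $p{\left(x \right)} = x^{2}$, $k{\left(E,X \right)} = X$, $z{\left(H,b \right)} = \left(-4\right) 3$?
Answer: $-192$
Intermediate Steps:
$z{\left(H,b \right)} = -12$
$z{\left(7,-1 \right)} p{\left(k{\left(-2,C{\left(-4 \right)} \right)} \right)} = - 12 \left(-4\right)^{2} = \left(-12\right) 16 = -192$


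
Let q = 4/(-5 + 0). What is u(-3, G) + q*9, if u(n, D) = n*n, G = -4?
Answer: 9/5 ≈ 1.8000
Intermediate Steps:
u(n, D) = n²
q = -⅘ (q = 4/(-5) = -⅕*4 = -⅘ ≈ -0.80000)
u(-3, G) + q*9 = (-3)² - ⅘*9 = 9 - 36/5 = 9/5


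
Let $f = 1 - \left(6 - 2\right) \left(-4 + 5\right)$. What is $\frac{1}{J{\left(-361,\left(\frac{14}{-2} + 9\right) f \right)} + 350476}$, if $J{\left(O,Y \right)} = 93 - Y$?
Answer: $\frac{1}{350575} \approx 2.8525 \cdot 10^{-6}$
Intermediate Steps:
$f = -3$ ($f = 1 - 4 \cdot 1 = 1 - 4 = -3$)
$\frac{1}{J{\left(-361,\left(\frac{14}{-2} + 9\right) f \right)} + 350476} = \frac{1}{\left(93 - \left(\frac{14}{-2} + 9\right) \left(-3\right)\right) + 350476} = \frac{1}{\left(93 - \left(14 \left(- \frac{1}{2}\right) + 9\right) \left(-3\right)\right) + 350476} = \frac{1}{\left(93 - \left(-7 + 9\right) \left(-3\right)\right) + 350476} = \frac{1}{\left(93 - 2 \left(-3\right)\right) + 350476} = \frac{1}{\left(93 - -6\right) + 350476} = \frac{1}{\left(93 + 6\right) + 350476} = \frac{1}{99 + 350476} = \frac{1}{350575}$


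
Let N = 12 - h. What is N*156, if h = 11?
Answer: 156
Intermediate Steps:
N = 1 (N = 12 - 1*11 = 12 - 11 = 1)
N*156 = 1*156 = 156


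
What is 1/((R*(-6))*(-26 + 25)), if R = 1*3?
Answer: 1/18 ≈ 0.055556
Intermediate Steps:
R = 3
1/((R*(-6))*(-26 + 25)) = 1/((3*(-6))*(-26 + 25)) = 1/(-18*(-1)) = 1/18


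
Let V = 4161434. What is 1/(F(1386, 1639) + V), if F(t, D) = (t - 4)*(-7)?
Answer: 1/4151760 ≈ 2.4086e-7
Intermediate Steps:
F(t, D) = 28 - 7*t (F(t, D) = (-4 + t)*(-7) = 28 - 7*t)
1/(F(1386, 1639) + V) = 1/((28 - 7*1386) + 4161434) = 1/((28 - 9702) + 4161434) = 1/(-9674 + 4161434) = 1/4151760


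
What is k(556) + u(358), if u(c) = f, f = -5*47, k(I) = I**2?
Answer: 308901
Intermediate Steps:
f = -235
u(c) = -235
k(556) + u(358) = 556**2 - 235 = 309136 - 235 = 308901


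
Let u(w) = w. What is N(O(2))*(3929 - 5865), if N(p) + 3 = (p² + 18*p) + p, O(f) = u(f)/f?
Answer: -32912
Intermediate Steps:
O(f) = 1 (O(f) = f/f = 1)
N(p) = -3 + p² + 19*p (N(p) = -3 + ((p² + 18*p) + p) = -3 + (p² + 19*p) = -3 + p² + 19*p)
N(O(2))*(3929 - 5865) = (-3 + 1² + 19*1)*(3929 - 5865) = (-3 + 1 + 19)*(-1936) = 17*(-1936) = -32912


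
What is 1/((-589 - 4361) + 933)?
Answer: -1/4017 ≈ -0.00024894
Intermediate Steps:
1/((-589 - 4361) + 933) = 1/(-4950 + 933) = 1/(-4017) = -1/4017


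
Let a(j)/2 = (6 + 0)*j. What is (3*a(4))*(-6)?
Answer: -864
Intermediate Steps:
a(j) = 12*j (a(j) = 2*((6 + 0)*j) = 2*(6*j) = 12*j)
(3*a(4))*(-6) = (3*(12*4))*(-6) = (3*48)*(-6) = 144*(-6) = -864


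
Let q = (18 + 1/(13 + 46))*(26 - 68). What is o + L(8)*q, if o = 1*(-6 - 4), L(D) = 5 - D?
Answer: 133348/59 ≈ 2260.1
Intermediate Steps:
o = -10 (o = 1*(-10) = -10)
q = -44646/59 (q = (18 + 1/59)*(-42) = (1063/59)*(-42) = -44646/59 ≈ -756.71)
o + L(8)*q = -10 + (5 - 1*8)*(-44646/59) = -10 + (5 - 8)*(-44646/59) = -10 - 3*(-44646/59) = -10 + 133938/59 = 133348/59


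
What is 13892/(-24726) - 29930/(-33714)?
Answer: 22641191/69467697 ≈ 0.32592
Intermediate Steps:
13892/(-24726) - 29930/(-33714) = 13892*(-1/24726) - 29930*(-1/33714) = -6946/12363 + 14965/16857 = 22641191/69467697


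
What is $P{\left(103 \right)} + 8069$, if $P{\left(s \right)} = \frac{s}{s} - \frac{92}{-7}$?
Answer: $\frac{56582}{7} \approx 8083.1$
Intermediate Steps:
$P{\left(s \right)} = \frac{99}{7}$ ($P{\left(s \right)} = 1 - - \frac{92}{7} = 1 + \frac{92}{7} = \frac{99}{7}$)
$P{\left(103 \right)} + 8069 = \frac{99}{7} + 8069 = \frac{56582}{7}$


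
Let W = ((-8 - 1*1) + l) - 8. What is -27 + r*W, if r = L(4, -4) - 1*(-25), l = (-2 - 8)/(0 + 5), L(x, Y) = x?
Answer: -578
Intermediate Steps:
l = -2 (l = -10/5 = -10*⅕ = -2)
r = 29 (r = 4 - 1*(-25) = 4 + 25 = 29)
W = -19 (W = ((-8 - 1*1) - 2) - 8 = ((-8 - 1) - 2) - 8 = (-9 - 2) - 8 = -11 - 8 = -19)
-27 + r*W = -27 + 29*(-19) = -27 - 551 = -578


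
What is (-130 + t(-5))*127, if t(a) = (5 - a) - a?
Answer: -14605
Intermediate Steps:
t(a) = 5 - 2*a
(-130 + t(-5))*127 = (-130 + (5 - 2*(-5)))*127 = (-130 + (5 + 10))*127 = (-130 + 15)*127 = -115*127 = -14605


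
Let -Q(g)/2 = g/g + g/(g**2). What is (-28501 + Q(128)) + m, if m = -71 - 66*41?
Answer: -2001921/64 ≈ -31280.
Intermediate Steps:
Q(g) = -2 - 2/g (Q(g) = -2*(g/g + g/(g**2)) = -2*(1 + g/g**2) = -2*(1 + 1/g) = -2 - 2/g)
m = -2777 (m = -71 - 2706 = -2777)
(-28501 + Q(128)) + m = (-28501 + (-2 - 2/128)) - 2777 = (-28501 + (-2 - 2*1/128)) - 2777 = (-28501 + (-2 - 1/64)) - 2777 = (-28501 - 129/64) - 2777 = -1824193/64 - 2777 = -2001921/64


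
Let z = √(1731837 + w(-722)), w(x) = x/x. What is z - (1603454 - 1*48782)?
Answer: -1554672 + √1731838 ≈ -1.5534e+6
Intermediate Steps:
w(x) = 1
z = √1731838 (z = √(1731837 + 1) = √1731838 ≈ 1316.0)
z - (1603454 - 1*48782) = √1731838 - (1603454 - 1*48782) = √1731838 - (1603454 - 48782) = √1731838 - 1*1554672 = √1731838 - 1554672 = -1554672 + √1731838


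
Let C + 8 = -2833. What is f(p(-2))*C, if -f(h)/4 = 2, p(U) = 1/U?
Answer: 22728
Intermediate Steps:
p(U) = 1/U
C = -2841 (C = -8 - 2833 = -2841)
f(h) = -8 (f(h) = -4*2 = -8)
f(p(-2))*C = -8*(-2841) = 22728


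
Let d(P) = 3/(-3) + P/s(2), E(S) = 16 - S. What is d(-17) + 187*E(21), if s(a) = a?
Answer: -1889/2 ≈ -944.50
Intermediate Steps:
d(P) = -1 + P/2 (d(P) = 3/(-3) + P/2 = 3*(-⅓) + P*(½) = -1 + P/2)
d(-17) + 187*E(21) = (-1 + (½)*(-17)) + 187*(16 - 1*21) = (-1 - 17/2) + 187*(16 - 21) = -19/2 + 187*(-5) = -19/2 - 935 = -1889/2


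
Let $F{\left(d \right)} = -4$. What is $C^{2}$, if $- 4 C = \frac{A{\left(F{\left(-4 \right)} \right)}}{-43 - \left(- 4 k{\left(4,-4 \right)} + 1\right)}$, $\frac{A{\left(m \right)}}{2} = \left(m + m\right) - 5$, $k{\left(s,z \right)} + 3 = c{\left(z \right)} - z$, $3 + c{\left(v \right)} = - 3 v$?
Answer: $\frac{169}{64} \approx 2.6406$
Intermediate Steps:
$c{\left(v \right)} = -3 - 3 v$
$k{\left(s,z \right)} = -6 - 4 z$ ($k{\left(s,z \right)} = -3 - \left(3 + 4 z\right) = -6 - 4 z$)
$A{\left(m \right)} = -10 + 4 m$ ($A{\left(m \right)} = 2 \left(\left(m + m\right) - 5\right) = 2 \left(2 m - 5\right) = 2 \left(-5 + 2 m\right) = -10 + 4 m$)
$C = - \frac{13}{8}$ ($C = - \frac{\left(-10 + 4 \left(-4\right)\right) \frac{1}{-43 - \left(- 4 \left(-6 - -16\right) + 1\right)}}{4} = - \frac{\left(-10 - 16\right) \frac{1}{-43 - \left(- 4 \left(-6 + 16\right) + 1\right)}}{4} = - \frac{\left(-26\right) \frac{1}{-43 - \left(\left(-4\right) 10 + 1\right)}}{4} = - \frac{\left(-26\right) \frac{1}{-43 - \left(-40 + 1\right)}}{4} = - \frac{\left(-26\right) \frac{1}{-43 - -39}}{4} = - \frac{\left(-26\right) \frac{1}{-43 + 39}}{4} = - \frac{\left(-26\right) \frac{1}{-4}}{4} = - \frac{\left(-26\right) \left(- \frac{1}{4}\right)}{4} = \left(- \frac{1}{4}\right) \frac{13}{2} = - \frac{13}{8} \approx -1.625$)
$C^{2} = \left(- \frac{13}{8}\right)^{2} = \frac{169}{64}$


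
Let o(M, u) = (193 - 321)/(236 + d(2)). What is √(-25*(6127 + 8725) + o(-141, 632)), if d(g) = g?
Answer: 2*I*√1314496729/119 ≈ 609.34*I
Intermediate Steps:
o(M, u) = -64/119 (o(M, u) = (193 - 321)/(236 + 2) = -128/238 = -128*1/238 = -64/119)
√(-25*(6127 + 8725) + o(-141, 632)) = √(-25*(6127 + 8725) - 64/119) = √(-25*14852 - 64/119) = √(-371300 - 64/119) = √(-44184764/119) = 2*I*√1314496729/119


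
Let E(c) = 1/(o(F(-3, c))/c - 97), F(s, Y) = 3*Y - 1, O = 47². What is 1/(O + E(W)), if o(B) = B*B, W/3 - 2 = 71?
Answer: 409093/903686656 ≈ 0.00045269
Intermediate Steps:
W = 219 (W = 6 + 3*71 = 6 + 213 = 219)
O = 2209
F(s, Y) = -1 + 3*Y
o(B) = B²
E(c) = 1/(-97 + (-1 + 3*c)²/c) (E(c) = 1/((-1 + 3*c)²/c - 97) = 1/(-97 + (-1 + 3*c)²/c))
1/(O + E(W)) = 1/(2209 + 219/(1 - 103*219 + 9*219²)) = 1/(2209 + 219/(1 - 22557 + 9*47961)) = 1/(2209 + 219/(1 - 22557 + 431649)) = 1/(2209 + 219/409093) = 1/(903686656/409093) = 409093/903686656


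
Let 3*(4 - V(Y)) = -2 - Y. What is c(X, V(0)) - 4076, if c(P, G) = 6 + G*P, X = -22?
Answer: -12518/3 ≈ -4172.7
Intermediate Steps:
V(Y) = 14/3 + Y/3 (V(Y) = 4 - (-2 - Y)/3 = 4 + (2/3 + Y/3) = 14/3 + Y/3)
c(X, V(0)) - 4076 = (6 + (14/3 + (1/3)*0)*(-22)) - 4076 = (6 + (14/3 + 0)*(-22)) - 4076 = (6 + (14/3)*(-22)) - 4076 = (6 - 308/3) - 4076 = -290/3 - 4076 = -12518/3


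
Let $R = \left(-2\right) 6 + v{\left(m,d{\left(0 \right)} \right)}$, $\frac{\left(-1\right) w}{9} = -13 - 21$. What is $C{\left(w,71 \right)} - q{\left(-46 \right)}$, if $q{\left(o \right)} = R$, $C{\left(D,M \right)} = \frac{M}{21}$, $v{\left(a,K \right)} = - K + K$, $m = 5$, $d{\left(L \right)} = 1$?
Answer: $\frac{323}{21} \approx 15.381$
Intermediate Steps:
$w = 306$ ($w = - 9 \left(-13 - 21\right) = \left(-9\right) \left(-34\right) = 306$)
$v{\left(a,K \right)} = 0$
$C{\left(D,M \right)} = \frac{M}{21}$ ($C{\left(D,M \right)} = M \frac{1}{21} = \frac{M}{21}$)
$R = -12$ ($R = \left(-2\right) 6 + 0 = -12 + 0 = -12$)
$q{\left(o \right)} = -12$
$C{\left(w,71 \right)} - q{\left(-46 \right)} = \frac{1}{21} \cdot 71 - -12 = \frac{71}{21} + 12 = \frac{323}{21}$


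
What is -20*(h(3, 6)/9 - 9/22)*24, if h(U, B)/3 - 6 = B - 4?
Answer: -11920/11 ≈ -1083.6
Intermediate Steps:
h(U, B) = 6 + 3*B (h(U, B) = 18 + 3*(B - 4) = 18 + 3*(-4 + B) = 18 + (-12 + 3*B) = 6 + 3*B)
-20*(h(3, 6)/9 - 9/22)*24 = -20*((6 + 3*6)/9 - 9/22)*24 = -20*((6 + 18)*(1/9) - 9*1/22)*24 = -20*(24*(1/9) - 9/22)*24 = -20*(8/3 - 9/22)*24 = -20*149/66*24 = -1490/33*24 = -11920/11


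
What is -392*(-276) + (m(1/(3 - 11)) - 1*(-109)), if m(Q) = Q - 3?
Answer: 866383/8 ≈ 1.0830e+5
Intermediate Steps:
m(Q) = -3 + Q
-392*(-276) + (m(1/(3 - 11)) - 1*(-109)) = -392*(-276) + ((-3 + 1/(3 - 11)) - 1*(-109)) = 108192 + ((-3 + 1/(-8)) + 109) = 108192 + ((-3 - 1/8) + 109) = 108192 + (-25/8 + 109) = 108192 + 847/8 = 866383/8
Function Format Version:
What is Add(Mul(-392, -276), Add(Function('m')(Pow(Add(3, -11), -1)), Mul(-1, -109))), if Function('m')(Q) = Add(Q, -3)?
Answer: Rational(866383, 8) ≈ 1.0830e+5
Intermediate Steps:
Function('m')(Q) = Add(-3, Q)
Add(Mul(-392, -276), Add(Function('m')(Pow(Add(3, -11), -1)), Mul(-1, -109))) = Add(Mul(-392, -276), Add(Add(-3, Pow(Add(3, -11), -1)), Mul(-1, -109))) = Add(108192, Add(Add(-3, Pow(-8, -1)), 109)) = Add(108192, Add(Add(-3, Rational(-1, 8)), 109)) = Add(108192, Add(Rational(-25, 8), 109)) = Add(108192, Rational(847, 8)) = Rational(866383, 8)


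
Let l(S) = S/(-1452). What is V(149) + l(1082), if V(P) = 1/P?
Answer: -79883/108174 ≈ -0.73847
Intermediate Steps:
l(S) = -S/1452 (l(S) = S*(-1/1452) = -S/1452)
V(149) + l(1082) = 1/149 - 1/1452*1082 = 1/149 - 541/726 = -79883/108174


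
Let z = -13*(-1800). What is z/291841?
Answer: 23400/291841 ≈ 0.080181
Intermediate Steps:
z = 23400
z/291841 = 23400/291841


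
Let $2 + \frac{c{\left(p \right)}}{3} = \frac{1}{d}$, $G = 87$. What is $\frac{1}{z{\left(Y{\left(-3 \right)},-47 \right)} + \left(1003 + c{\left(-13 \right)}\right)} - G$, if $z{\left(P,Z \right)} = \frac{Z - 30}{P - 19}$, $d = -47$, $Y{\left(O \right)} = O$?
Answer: $- \frac{8181473}{94041} \approx -86.999$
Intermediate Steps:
$z{\left(P,Z \right)} = \frac{-30 + Z}{-19 + P}$
$c{\left(p \right)} = - \frac{285}{47}$ ($c{\left(p \right)} = -6 + \frac{3}{-47} = -6 + 3 \left(- \frac{1}{47}\right) = -6 - \frac{3}{47} = - \frac{285}{47}$)
$\frac{1}{z{\left(Y{\left(-3 \right)},-47 \right)} + \left(1003 + c{\left(-13 \right)}\right)} - G = \frac{1}{\frac{-30 - 47}{-19 - 3} + \left(1003 - \frac{285}{47}\right)} - 87 = \frac{1}{\frac{1}{-22} \left(-77\right) + \frac{46856}{47}} - 87 = \frac{1}{\left(- \frac{1}{22}\right) \left(-77\right) + \frac{46856}{47}} - 87 = \frac{1}{\frac{7}{2} + \frac{46856}{47}} - 87 = \frac{1}{\frac{94041}{94}} - 87 = \frac{94}{94041} - 87 = - \frac{8181473}{94041}$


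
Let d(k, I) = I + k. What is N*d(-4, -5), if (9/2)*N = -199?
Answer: 398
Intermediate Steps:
N = -398/9 (N = (2/9)*(-199) = -398/9 ≈ -44.222)
N*d(-4, -5) = -398*(-5 - 4)/9 = -398/9*(-9) = 398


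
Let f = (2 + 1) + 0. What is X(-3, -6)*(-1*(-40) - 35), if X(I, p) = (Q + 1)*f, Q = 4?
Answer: 75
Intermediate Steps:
f = 3 (f = 3 + 0 = 3)
X(I, p) = 15 (X(I, p) = (4 + 1)*3 = 5*3 = 15)
X(-3, -6)*(-1*(-40) - 35) = 15*(-1*(-40) - 35) = 15*(40 - 35) = 15*5 = 75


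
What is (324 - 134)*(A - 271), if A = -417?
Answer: -130720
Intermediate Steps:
(324 - 134)*(A - 271) = (324 - 134)*(-417 - 271) = 190*(-688) = -130720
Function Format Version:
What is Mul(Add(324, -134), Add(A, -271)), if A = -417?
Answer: -130720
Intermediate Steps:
Mul(Add(324, -134), Add(A, -271)) = Mul(Add(324, -134), Add(-417, -271)) = Mul(190, -688) = -130720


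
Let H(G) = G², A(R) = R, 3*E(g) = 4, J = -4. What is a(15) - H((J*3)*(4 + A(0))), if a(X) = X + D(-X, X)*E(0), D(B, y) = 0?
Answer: -2289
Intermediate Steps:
E(g) = 4/3 (E(g) = (⅓)*4 = 4/3)
a(X) = X (a(X) = X + 0*(4/3) = X + 0 = X)
a(15) - H((J*3)*(4 + A(0))) = 15 - ((-4*3)*(4 + 0))² = 15 - (-12*4)² = 15 - 1*(-48)² = 15 - 1*2304 = 15 - 2304 = -2289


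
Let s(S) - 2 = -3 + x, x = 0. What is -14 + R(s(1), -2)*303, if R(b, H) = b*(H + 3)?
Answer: -317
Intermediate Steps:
s(S) = -1 (s(S) = 2 + (-3 + 0) = 2 - 3 = -1)
R(b, H) = b*(3 + H)
-14 + R(s(1), -2)*303 = -14 - (3 - 2)*303 = -14 - 1*1*303 = -14 - 1*303 = -14 - 303 = -317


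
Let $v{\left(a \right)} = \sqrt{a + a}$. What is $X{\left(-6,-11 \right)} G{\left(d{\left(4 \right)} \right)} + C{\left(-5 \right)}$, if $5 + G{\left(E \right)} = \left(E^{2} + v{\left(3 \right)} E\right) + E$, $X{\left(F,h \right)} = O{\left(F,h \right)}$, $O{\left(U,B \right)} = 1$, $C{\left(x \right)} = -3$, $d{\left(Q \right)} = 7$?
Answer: $48 + 7 \sqrt{6} \approx 65.146$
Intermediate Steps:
$v{\left(a \right)} = \sqrt{2} \sqrt{a}$ ($v{\left(a \right)} = \sqrt{2 a} = \sqrt{2} \sqrt{a}$)
$X{\left(F,h \right)} = 1$
$G{\left(E \right)} = -5 + E + E^{2} + E \sqrt{6}$ ($G{\left(E \right)} = -5 + \left(\left(E^{2} + \sqrt{2} \sqrt{3} E\right) + E\right) = -5 + \left(\left(E^{2} + \sqrt{6} E\right) + E\right) = -5 + \left(\left(E^{2} + E \sqrt{6}\right) + E\right) = -5 + \left(E + E^{2} + E \sqrt{6}\right) = -5 + E + E^{2} + E \sqrt{6}$)
$X{\left(-6,-11 \right)} G{\left(d{\left(4 \right)} \right)} + C{\left(-5 \right)} = 1 \left(-5 + 7 + 7^{2} + 7 \sqrt{6}\right) - 3 = 1 \left(-5 + 7 + 49 + 7 \sqrt{6}\right) - 3 = 1 \left(51 + 7 \sqrt{6}\right) - 3 = \left(51 + 7 \sqrt{6}\right) - 3 = 48 + 7 \sqrt{6}$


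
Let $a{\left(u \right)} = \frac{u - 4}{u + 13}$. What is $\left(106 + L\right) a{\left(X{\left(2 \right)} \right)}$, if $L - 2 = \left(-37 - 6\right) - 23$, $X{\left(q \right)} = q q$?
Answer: $0$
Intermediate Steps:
$X{\left(q \right)} = q^{2}$
$a{\left(u \right)} = \frac{-4 + u}{13 + u}$
$L = -64$ ($L = 2 - 66 = -64$)
$\left(106 + L\right) a{\left(X{\left(2 \right)} \right)} = \left(106 - 64\right) \frac{-4 + 2^{2}}{13 + 2^{2}} = 42 \frac{-4 + 4}{13 + 4} = 42 \cdot \frac{1}{17} \cdot 0 = 42 \cdot 0 = 0$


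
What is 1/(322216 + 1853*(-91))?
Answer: 1/153593 ≈ 6.5107e-6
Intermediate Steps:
1/(322216 + 1853*(-91)) = 1/(322216 - 168623) = 1/153593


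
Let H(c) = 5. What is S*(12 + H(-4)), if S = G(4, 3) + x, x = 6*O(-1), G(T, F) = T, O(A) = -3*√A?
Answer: 68 - 306*I ≈ 68.0 - 306.0*I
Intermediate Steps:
x = -18*I (x = 6*(-3*I) = -18*I ≈ -18.0*I)
S = 4 - 18*I ≈ 4.0 - 18.0*I
S*(12 + H(-4)) = (4 - 18*I)*(12 + 5) = (4 - 18*I)*17 = 68 - 306*I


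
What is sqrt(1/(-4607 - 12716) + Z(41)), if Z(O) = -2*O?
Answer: I*sqrt(24607096301)/17323 ≈ 9.0554*I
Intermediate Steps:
sqrt(1/(-4607 - 12716) + Z(41)) = sqrt(1/(-4607 - 12716) - 2*41) = sqrt(1/(-17323) - 82) = sqrt(-1/17323 - 82) = sqrt(-1420487/17323) = I*sqrt(24607096301)/17323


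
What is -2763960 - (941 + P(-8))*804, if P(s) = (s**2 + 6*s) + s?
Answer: -3526956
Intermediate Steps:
P(s) = s**2 + 7*s
-2763960 - (941 + P(-8))*804 = -2763960 - (941 - 8*(7 - 8))*804 = -2763960 - (941 - 8*(-1))*804 = -2763960 - (941 + 8)*804 = -2763960 - 949*804 = -2763960 - 1*762996 = -2763960 - 762996 = -3526956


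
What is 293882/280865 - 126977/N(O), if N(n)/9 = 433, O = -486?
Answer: -34518136951/1094530905 ≈ -31.537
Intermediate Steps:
N(n) = 3897 (N(n) = 9*433 = 3897)
293882/280865 - 126977/N(O) = 293882/280865 - 126977/3897 = -34518136951/1094530905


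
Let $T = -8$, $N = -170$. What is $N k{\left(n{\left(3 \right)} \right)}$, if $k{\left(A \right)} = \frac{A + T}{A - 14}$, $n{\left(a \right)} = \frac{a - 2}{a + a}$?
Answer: $- \frac{7990}{83} \approx -96.265$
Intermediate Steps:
$n{\left(a \right)} = \frac{-2 + a}{2 a}$
$k{\left(A \right)} = \frac{-8 + A}{-14 + A}$ ($k{\left(A \right)} = \frac{A - 8}{A - 14} = \frac{-8 + A}{-14 + A}$)
$N k{\left(n{\left(3 \right)} \right)} = - 170 \frac{-8 + \frac{-2 + 3}{2 \cdot 3}}{-14 + \frac{-2 + 3}{2 \cdot 3}} = - 170 \frac{-8 + \frac{1}{2} \cdot \frac{1}{3} \cdot 1}{-14 + \frac{1}{2} \cdot \frac{1}{3} \cdot 1} = - 170 \frac{-8 + \frac{1}{6}}{-14 + \frac{1}{6}} = - 170 \frac{1}{- \frac{83}{6}} \left(- \frac{47}{6}\right) = - 170 \left(\left(- \frac{6}{83}\right) \left(- \frac{47}{6}\right)\right) = \left(-170\right) \frac{47}{83} = - \frac{7990}{83}$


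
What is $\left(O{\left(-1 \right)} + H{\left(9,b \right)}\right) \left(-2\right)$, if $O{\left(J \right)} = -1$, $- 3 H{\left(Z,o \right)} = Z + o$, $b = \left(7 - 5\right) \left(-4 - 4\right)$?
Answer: $- \frac{8}{3} \approx -2.6667$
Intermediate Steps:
$b = -16$ ($b = 2 \left(-8\right) = -16$)
$H{\left(Z,o \right)} = - \frac{Z}{3} - \frac{o}{3}$ ($H{\left(Z,o \right)} = - \frac{Z + o}{3} = - \frac{Z}{3} - \frac{o}{3}$)
$\left(O{\left(-1 \right)} + H{\left(9,b \right)}\right) \left(-2\right) = \left(-1 - - \frac{7}{3}\right) \left(-2\right) = \left(-1 + \left(-3 + \frac{16}{3}\right)\right) \left(-2\right) = \left(-1 + \frac{7}{3}\right) \left(-2\right) = \frac{4}{3} \left(-2\right) = - \frac{8}{3}$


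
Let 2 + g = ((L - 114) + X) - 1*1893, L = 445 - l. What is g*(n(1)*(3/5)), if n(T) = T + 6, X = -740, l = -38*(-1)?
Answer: -49182/5 ≈ -9836.4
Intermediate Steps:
l = 38
n(T) = 6 + T
L = 407 (L = 445 - 1*38 = 445 - 38 = 407)
g = -2342 (g = -2 + (((407 - 114) - 740) - 1*1893) = -2 + ((293 - 740) - 1893) = -2 + (-447 - 1893) = -2 - 2340 = -2342)
g*(n(1)*(3/5)) = -2342*(6 + 1)*3/5 = -16394*3*(⅕) = -16394*3/5 = -2342*21/5 = -49182/5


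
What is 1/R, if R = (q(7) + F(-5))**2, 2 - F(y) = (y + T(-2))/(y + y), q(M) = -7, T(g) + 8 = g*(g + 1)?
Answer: 100/3721 ≈ 0.026874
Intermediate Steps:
T(g) = -8 + g*(1 + g) (T(g) = -8 + g*(g + 1) = -8 + g*(1 + g))
F(y) = 2 - (-6 + y)/(2*y) (F(y) = 2 - (y + (-8 - 2 + (-2)**2))/(y + y) = 2 - (y + (-8 - 2 + 4))/(2*y) = 2 - (y - 6)*1/(2*y) = 2 - (-6 + y)*1/(2*y) = 2 - (-6 + y)/(2*y))
R = 3721/100 (R = (-7 + (3/2 + 3/(-5)))**2 = (-7 + (3/2 + 3*(-1/5)))**2 = (-7 + (3/2 - 3/5))**2 = (-7 + 9/10)**2 = (-61/10)**2 = 3721/100 ≈ 37.210)
1/R = 1/(3721/100) = 100/3721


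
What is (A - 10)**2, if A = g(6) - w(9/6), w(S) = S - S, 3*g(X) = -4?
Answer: 1156/9 ≈ 128.44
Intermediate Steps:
g(X) = -4/3 (g(X) = (1/3)*(-4) = -4/3)
w(S) = 0
A = -4/3 (A = -4/3 - 1*0 = -4/3 + 0 = -4/3 ≈ -1.3333)
(A - 10)**2 = (-4/3 - 10)**2 = (-34/3)**2 = 1156/9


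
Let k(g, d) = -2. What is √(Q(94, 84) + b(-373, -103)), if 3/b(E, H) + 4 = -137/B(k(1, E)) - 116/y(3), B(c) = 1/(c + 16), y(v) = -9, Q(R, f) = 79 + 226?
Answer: √744148586/1562 ≈ 17.464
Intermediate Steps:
Q(R, f) = 305
B(c) = 1/(16 + c)
b(E, H) = -27/17182 (b(E, H) = 3/(-4 + (-137/(1/(16 - 2)) - 116/(-9))) = 3/(-4 + (-137/(1/14) - 116*(-⅑))) = 3/(-4 + (-137/1/14 + 116/9)) = 3/(-4 + (-137*14 + 116/9)) = 3/(-4 + (-1918 + 116/9)) = 3/(-4 - 17146/9) = 3/(-17182/9) = 3*(-9/17182) = -27/17182)
√(Q(94, 84) + b(-373, -103)) = √(305 - 27/17182) = √(5240483/17182) = √744148586/1562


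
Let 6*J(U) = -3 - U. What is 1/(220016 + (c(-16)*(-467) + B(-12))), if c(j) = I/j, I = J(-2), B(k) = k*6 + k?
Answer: 96/21113005 ≈ 4.5470e-6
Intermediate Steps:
J(U) = -1/2 - U/6 (J(U) = (-3 - U)/6 = -1/2 - U/6)
B(k) = 7*k (B(k) = 6*k + k = 7*k)
I = -1/6 (I = -1/2 - 1/6*(-2) = -1/2 + 1/3 = -1/6 ≈ -0.16667)
c(j) = -1/(6*j)
1/(220016 + (c(-16)*(-467) + B(-12))) = 1/(220016 + (-1/6/(-16)*(-467) + 7*(-12))) = 1/(220016 + (-1/6*(-1/16)*(-467) - 84)) = 1/(220016 + ((1/96)*(-467) - 84)) = 1/(220016 + (-467/96 - 84)) = 1/(220016 - 8531/96) = 1/(21113005/96) = 96/21113005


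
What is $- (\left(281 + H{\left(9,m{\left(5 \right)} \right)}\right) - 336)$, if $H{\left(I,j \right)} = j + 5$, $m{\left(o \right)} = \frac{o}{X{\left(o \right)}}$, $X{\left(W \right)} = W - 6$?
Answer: $55$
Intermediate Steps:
$X{\left(W \right)} = -6 + W$ ($X{\left(W \right)} = W - 6 = -6 + W$)
$m{\left(o \right)} = \frac{o}{-6 + o}$
$H{\left(I,j \right)} = 5 + j$
$- (\left(281 + H{\left(9,m{\left(5 \right)} \right)}\right) - 336) = - (\left(281 + \left(5 + \frac{5}{-6 + 5}\right)\right) - 336) = - (\left(281 + \left(5 + \frac{5}{-1}\right)\right) - 336) = - (\left(281 + \left(5 + 5 \left(-1\right)\right)\right) - 336) = - (\left(281 + \left(5 - 5\right)\right) - 336) = - (\left(281 + 0\right) - 336) = - (281 - 336) = \left(-1\right) \left(-55\right) = 55$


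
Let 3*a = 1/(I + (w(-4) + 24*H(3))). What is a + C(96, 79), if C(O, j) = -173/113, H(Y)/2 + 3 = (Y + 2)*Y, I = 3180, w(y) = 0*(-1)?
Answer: -1949251/1273284 ≈ -1.5309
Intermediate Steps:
w(y) = 0
H(Y) = -6 + 2*Y*(2 + Y) (H(Y) = -6 + 2*((Y + 2)*Y) = -6 + 2*((2 + Y)*Y) = -6 + 2*(Y*(2 + Y)) = -6 + 2*Y*(2 + Y))
C(O, j) = -173/113 (C(O, j) = -173*1/113 = -173/113)
a = 1/11268 (a = 1/(3*(3180 + (0 + 24*(-6 + 2*3² + 4*3)))) = 1/(3*(3180 + (0 + 24*(-6 + 2*9 + 12)))) = 1/(3*(3180 + (0 + 24*(-6 + 18 + 12)))) = 1/(3*(3180 + (0 + 24*24))) = 1/(3*(3180 + (0 + 576))) = 1/(3*(3180 + 576)) = (⅓)/3756 = (⅓)*(1/3756) = 1/11268 ≈ 8.8747e-5)
a + C(96, 79) = 1/11268 - 173/113 = -1949251/1273284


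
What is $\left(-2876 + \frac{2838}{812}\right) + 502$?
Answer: $- \frac{962425}{406} \approx -2370.5$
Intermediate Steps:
$\left(-2876 + \frac{2838}{812}\right) + 502 = \left(-2876 + 2838 \cdot \frac{1}{812}\right) + 502 = \left(-2876 + \frac{1419}{406}\right) + 502 = - \frac{1166237}{406} + 502 = - \frac{962425}{406}$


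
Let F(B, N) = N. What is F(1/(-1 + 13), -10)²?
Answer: 100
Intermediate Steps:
F(1/(-1 + 13), -10)² = (-10)² = 100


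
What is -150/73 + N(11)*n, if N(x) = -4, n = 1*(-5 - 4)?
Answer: 2478/73 ≈ 33.945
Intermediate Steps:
n = -9 (n = 1*(-9) = -9)
-150/73 + N(11)*n = -150/73 - 4*(-9) = -150*1/73 + 36 = -150/73 + 36 = 2478/73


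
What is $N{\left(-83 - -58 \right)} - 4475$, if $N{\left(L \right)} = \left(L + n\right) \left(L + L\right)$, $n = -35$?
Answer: $-1475$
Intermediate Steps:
$N{\left(L \right)} = 2 L \left(-35 + L\right)$ ($N{\left(L \right)} = \left(L - 35\right) \left(L + L\right) = \left(-35 + L\right) 2 L = 2 L \left(-35 + L\right)$)
$N{\left(-83 - -58 \right)} - 4475 = 2 \left(-83 - -58\right) \left(-35 - 25\right) - 4475 = 2 \left(-83 + 58\right) \left(-35 + \left(-83 + 58\right)\right) - 4475 = 2 \left(-25\right) \left(-35 - 25\right) - 4475 = 2 \left(-25\right) \left(-60\right) - 4475 = 3000 - 4475 = -1475$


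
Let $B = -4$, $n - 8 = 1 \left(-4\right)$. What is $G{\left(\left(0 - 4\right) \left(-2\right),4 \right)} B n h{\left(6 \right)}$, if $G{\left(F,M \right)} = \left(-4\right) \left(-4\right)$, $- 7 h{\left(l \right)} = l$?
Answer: $\frac{1536}{7} \approx 219.43$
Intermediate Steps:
$h{\left(l \right)} = - \frac{l}{7}$
$G{\left(F,M \right)} = 16$
$n = 4$ ($n = 8 + 1 \left(-4\right) = 8 - 4 = 4$)
$G{\left(\left(0 - 4\right) \left(-2\right),4 \right)} B n h{\left(6 \right)} = 16 \left(-4\right) 4 \left(\left(- \frac{1}{7}\right) 6\right) = \left(-64\right) 4 \left(- \frac{6}{7}\right) = \left(-256\right) \left(- \frac{6}{7}\right) = \frac{1536}{7}$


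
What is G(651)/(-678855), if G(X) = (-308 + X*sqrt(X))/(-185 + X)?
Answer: 154/158173215 - 217*sqrt(651)/105448810 ≈ -5.1532e-5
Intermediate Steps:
G(X) = (-308 + X**(3/2))/(-185 + X)
G(651)/(-678855) = ((-308 + 651**(3/2))/(-185 + 651))/(-678855) = ((-308 + 651*sqrt(651))/466)*(-1/678855) = (-154/233 + 651*sqrt(651)/466)*(-1/678855) = 154/158173215 - 217*sqrt(651)/105448810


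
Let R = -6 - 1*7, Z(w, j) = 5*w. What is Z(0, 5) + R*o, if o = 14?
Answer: -182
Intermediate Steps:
R = -13 (R = -6 - 7 = -13)
Z(0, 5) + R*o = 5*0 - 13*14 = 0 - 182 = -182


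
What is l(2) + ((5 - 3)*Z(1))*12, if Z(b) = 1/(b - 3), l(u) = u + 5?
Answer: -5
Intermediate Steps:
l(u) = 5 + u
Z(b) = 1/(-3 + b)
l(2) + ((5 - 3)*Z(1))*12 = (5 + 2) + ((5 - 3)/(-3 + 1))*12 = 7 + (2/(-2))*12 = 7 + (2*(-½))*12 = 7 - 1*12 = 7 - 12 = -5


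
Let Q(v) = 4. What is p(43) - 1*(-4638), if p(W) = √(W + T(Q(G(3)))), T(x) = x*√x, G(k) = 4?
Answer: 4638 + √51 ≈ 4645.1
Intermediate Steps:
T(x) = x^(3/2)
p(W) = √(8 + W) (p(W) = √(W + 4^(3/2)) = √(W + 8) = √(8 + W))
p(43) - 1*(-4638) = √(8 + 43) - 1*(-4638) = √51 + 4638 = 4638 + √51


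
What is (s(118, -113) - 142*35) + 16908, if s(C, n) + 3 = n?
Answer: 11822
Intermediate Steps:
s(C, n) = -3 + n
(s(118, -113) - 142*35) + 16908 = ((-3 - 113) - 142*35) + 16908 = (-116 - 4970) + 16908 = -5086 + 16908 = 11822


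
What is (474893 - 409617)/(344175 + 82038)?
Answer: 65276/426213 ≈ 0.15315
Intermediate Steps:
(474893 - 409617)/(344175 + 82038) = 65276/426213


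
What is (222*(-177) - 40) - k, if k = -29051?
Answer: -10283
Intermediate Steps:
(222*(-177) - 40) - k = (222*(-177) - 40) - 1*(-29051) = (-39294 - 40) + 29051 = -39334 + 29051 = -10283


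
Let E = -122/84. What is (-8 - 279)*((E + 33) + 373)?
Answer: -696631/6 ≈ -1.1611e+5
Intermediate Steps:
E = -61/42 (E = -122*1/84 = -61/42 ≈ -1.4524)
(-8 - 279)*((E + 33) + 373) = (-8 - 279)*((-61/42 + 33) + 373) = -287*(1325/42 + 373) = -287*16991/42 = -696631/6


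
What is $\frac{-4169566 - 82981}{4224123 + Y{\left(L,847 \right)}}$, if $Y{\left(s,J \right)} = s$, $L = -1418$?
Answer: $- \frac{4252547}{4222705} \approx -1.0071$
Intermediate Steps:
$\frac{-4169566 - 82981}{4224123 + Y{\left(L,847 \right)}} = \frac{-4169566 - 82981}{4224123 - 1418} = - \frac{4252547}{4222705}$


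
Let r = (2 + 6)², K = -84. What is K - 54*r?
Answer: -3540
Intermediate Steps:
r = 64 (r = 8² = 64)
K - 54*r = -84 - 54*64 = -84 - 3456 = -3540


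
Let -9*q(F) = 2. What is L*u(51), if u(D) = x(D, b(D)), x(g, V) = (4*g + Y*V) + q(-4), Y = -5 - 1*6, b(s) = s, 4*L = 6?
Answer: -3215/6 ≈ -535.83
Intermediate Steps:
L = 3/2 (L = (¼)*6 = 3/2 ≈ 1.5000)
q(F) = -2/9 (q(F) = -⅑*2 = -2/9)
Y = -11 (Y = -5 - 6 = -11)
x(g, V) = -2/9 - 11*V + 4*g (x(g, V) = (4*g - 11*V) - 2/9 = (-11*V + 4*g) - 2/9 = -2/9 - 11*V + 4*g)
u(D) = -2/9 - 7*D (u(D) = -2/9 - 11*D + 4*D = -2/9 - 7*D)
L*u(51) = 3*(-2/9 - 7*51)/2 = 3*(-2/9 - 357)/2 = (3/2)*(-3215/9) = -3215/6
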